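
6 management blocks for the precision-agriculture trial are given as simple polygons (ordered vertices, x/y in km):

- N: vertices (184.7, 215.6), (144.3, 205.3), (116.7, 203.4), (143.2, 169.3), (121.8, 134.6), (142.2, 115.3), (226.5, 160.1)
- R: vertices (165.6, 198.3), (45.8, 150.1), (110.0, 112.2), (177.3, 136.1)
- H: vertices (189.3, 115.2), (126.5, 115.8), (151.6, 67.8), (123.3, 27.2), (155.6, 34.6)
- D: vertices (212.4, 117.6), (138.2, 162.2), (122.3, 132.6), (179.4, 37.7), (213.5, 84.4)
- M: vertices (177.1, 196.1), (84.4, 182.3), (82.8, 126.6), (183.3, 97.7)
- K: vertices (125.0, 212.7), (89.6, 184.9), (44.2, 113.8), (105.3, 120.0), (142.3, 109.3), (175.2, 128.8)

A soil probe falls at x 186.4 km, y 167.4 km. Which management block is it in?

N

Cast a ray rightward from (186.4, 167.4). For each polygon, the edges (by vertex number in listed order) whose endpoints lie on opposite sides of y = 167.4, where each meets that height, and whether that is right or left of the point:
N: 4–5 at x≈142.03 (left), 7–1 at x≈221.00 (right) → 1 crossing.
R: 1–2 at x≈88.80 (left), 4–1 at x≈171.41 (left) → 0 crossings.
H: no edge straddles that height → 0 crossings.
D: no edge straddles that height → 0 crossings.
M: 2–3 at x≈83.97 (left), 4–1 at x≈178.91 (left) → 0 crossings.
K: 2–3 at x≈78.43 (left), 6–1 at x≈152.10 (left) → 0 crossings.
Only N has an odd count, so the point is inside N.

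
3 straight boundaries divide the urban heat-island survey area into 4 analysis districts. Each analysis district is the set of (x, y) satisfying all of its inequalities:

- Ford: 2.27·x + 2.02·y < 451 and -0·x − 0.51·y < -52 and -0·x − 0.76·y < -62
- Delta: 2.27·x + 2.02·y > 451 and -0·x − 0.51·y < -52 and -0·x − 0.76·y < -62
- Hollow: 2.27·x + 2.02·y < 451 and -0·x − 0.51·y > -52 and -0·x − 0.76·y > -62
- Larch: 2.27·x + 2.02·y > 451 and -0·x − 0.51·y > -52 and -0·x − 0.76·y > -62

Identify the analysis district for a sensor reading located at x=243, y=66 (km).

2.27·243 + 2.02·66 = 684.930, which is > 451
-0·243 − 0.51·66 = -33.660, which is > -52
-0·243 − 0.76·66 = -50.160, which is > -62
This sign pattern matches Larch.

Larch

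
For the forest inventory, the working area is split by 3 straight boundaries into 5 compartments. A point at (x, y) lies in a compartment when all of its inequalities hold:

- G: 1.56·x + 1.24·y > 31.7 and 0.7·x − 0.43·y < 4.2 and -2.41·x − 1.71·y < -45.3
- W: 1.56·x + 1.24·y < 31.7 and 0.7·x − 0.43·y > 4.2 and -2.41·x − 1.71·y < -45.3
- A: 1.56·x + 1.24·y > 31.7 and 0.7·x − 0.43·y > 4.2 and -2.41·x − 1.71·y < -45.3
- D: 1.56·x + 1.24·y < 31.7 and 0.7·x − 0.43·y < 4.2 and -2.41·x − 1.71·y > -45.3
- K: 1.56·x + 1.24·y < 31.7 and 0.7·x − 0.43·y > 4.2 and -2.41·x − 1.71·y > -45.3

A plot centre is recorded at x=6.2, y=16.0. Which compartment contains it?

D

1.56·6.2 + 1.24·16.0 = 29.512, which is < 31.7
0.7·6.2 − 0.43·16.0 = -2.540, which is < 4.2
-2.41·6.2 − 1.71·16.0 = -42.302, which is > -45.3
This sign pattern matches D.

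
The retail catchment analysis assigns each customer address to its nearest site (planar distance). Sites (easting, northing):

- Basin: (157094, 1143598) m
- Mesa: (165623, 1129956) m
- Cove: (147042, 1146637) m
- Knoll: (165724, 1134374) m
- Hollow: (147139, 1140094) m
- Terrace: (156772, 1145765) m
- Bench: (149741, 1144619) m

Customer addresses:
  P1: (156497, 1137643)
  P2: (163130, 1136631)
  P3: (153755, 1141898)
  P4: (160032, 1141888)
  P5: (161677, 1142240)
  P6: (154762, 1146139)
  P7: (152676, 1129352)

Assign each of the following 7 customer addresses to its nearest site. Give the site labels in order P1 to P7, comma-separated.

P1 → Basin (d²=35818434.00)
P2 → Knoll (d²=11822885.00)
P3 → Basin (d²=14038921.00)
P4 → Basin (d²=11555944.00)
P5 → Basin (d²=22848053.00)
P6 → Terrace (d²=4179976.00)
P7 → Hollow (d²=146048933.00)

Basin, Knoll, Basin, Basin, Basin, Terrace, Hollow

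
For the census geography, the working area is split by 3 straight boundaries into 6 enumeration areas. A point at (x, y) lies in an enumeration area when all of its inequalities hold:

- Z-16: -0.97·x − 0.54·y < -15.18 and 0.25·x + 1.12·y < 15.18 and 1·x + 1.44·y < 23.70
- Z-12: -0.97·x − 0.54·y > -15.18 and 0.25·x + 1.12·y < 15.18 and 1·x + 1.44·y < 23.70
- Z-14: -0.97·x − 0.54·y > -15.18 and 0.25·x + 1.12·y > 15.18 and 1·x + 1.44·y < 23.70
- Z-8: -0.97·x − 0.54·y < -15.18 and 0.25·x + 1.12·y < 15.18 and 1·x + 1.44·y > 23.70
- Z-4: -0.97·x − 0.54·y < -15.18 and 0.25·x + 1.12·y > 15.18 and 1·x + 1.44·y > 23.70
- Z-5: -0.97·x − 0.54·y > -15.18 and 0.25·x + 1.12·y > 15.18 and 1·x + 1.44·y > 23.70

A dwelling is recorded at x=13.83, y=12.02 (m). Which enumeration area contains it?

Z-4

-0.97·13.83 − 0.54·12.02 = -19.906, which is < -15.18
0.25·13.83 + 1.12·12.02 = 16.920, which is > 15.18
1·13.83 + 1.44·12.02 = 31.139, which is > 23.70
This sign pattern matches Z-4.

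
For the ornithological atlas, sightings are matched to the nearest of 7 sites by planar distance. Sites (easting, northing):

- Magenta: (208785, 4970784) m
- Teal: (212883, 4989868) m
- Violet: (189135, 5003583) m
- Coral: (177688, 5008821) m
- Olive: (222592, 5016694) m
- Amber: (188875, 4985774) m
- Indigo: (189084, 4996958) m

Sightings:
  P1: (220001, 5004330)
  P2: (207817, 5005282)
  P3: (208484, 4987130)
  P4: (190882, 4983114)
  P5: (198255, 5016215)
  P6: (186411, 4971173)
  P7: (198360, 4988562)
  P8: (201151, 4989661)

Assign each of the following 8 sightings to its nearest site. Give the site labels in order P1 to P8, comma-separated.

P1 → Olive (d²=159581777.00)
P2 → Teal (d²=263255752.00)
P3 → Teal (d²=26847845.00)
P4 → Amber (d²=11103649.00)
P5 → Violet (d²=242741824.00)
P6 → Amber (d²=219260497.00)
P7 → Amber (d²=97738169.00)
P8 → Teal (d²=137682673.00)

Olive, Teal, Teal, Amber, Violet, Amber, Amber, Teal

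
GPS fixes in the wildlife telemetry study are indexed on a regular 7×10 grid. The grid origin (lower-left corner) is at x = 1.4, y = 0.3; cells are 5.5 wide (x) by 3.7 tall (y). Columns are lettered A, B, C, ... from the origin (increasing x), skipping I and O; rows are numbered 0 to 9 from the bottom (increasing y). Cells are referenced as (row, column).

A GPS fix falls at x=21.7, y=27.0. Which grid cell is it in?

Column index: ⌊(21.7 − 1.4) / 5.5⌋ = ⌊3.691⌋ = 3 → column D
Row offset from origin: ⌊(27.0 − 0.3) / 3.7⌋ = ⌊7.216⌋ = 7 → row 7

(7, D)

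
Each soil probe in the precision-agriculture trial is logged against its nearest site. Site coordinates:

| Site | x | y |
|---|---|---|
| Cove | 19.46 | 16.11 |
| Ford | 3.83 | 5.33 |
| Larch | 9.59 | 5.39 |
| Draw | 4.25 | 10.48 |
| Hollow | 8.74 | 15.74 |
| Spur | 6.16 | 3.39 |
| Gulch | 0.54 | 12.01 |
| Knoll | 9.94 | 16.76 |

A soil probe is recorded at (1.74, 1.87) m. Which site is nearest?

Squared distances to each site:
Cove: 516.776; Ford: 16.340; Larch: 74.013; Draw: 80.432; Hollow: 241.377; Spur: 21.847; Gulch: 104.260; Knoll: 288.952.
Minimum at Ford.

Ford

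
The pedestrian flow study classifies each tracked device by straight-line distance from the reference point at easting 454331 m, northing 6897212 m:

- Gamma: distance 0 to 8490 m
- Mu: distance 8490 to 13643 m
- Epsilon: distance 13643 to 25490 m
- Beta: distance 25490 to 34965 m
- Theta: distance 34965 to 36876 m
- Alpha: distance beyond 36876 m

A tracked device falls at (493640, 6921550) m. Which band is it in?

Alpha

Distance = √((493640−454331)² + (6921550−6897212)²) = √(1545197481.000 + 592338244.000) = 46233.491 m.
36876 ≤ 46233.491 < ∞ → Alpha.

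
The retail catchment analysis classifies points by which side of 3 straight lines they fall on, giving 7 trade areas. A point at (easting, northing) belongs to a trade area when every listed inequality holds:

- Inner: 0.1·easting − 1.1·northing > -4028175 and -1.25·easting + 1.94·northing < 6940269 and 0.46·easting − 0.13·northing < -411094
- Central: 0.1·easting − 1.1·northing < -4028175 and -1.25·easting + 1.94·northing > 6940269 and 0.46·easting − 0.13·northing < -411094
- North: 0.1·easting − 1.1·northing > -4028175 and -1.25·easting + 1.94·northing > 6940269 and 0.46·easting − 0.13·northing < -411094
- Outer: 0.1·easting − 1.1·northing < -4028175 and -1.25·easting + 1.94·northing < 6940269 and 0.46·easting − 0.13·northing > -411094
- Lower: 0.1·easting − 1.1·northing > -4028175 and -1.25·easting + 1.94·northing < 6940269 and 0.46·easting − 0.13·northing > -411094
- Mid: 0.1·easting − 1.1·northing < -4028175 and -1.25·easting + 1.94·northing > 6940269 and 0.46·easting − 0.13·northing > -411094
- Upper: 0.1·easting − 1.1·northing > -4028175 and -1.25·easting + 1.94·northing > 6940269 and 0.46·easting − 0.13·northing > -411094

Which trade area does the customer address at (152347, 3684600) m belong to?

Mid

0.1·152347 − 1.1·3684600 = -4037825.300, which is < -4028175
-1.25·152347 + 1.94·3684600 = 6957690.250, which is > 6940269
0.46·152347 − 0.13·3684600 = -408918.380, which is > -411094
This sign pattern matches Mid.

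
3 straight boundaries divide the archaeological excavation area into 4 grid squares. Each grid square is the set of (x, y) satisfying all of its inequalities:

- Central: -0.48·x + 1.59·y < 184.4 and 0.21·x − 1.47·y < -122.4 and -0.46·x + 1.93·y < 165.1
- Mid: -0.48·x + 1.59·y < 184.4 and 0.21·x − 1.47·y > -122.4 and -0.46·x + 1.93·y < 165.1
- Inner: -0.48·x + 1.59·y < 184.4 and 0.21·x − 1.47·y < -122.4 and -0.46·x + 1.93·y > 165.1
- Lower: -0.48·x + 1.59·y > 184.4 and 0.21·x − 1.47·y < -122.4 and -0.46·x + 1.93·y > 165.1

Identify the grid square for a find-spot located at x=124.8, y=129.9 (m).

-0.48·124.8 + 1.59·129.9 = 146.637, which is < 184.4
0.21·124.8 − 1.47·129.9 = -164.745, which is < -122.4
-0.46·124.8 + 1.93·129.9 = 193.299, which is > 165.1
This sign pattern matches Inner.

Inner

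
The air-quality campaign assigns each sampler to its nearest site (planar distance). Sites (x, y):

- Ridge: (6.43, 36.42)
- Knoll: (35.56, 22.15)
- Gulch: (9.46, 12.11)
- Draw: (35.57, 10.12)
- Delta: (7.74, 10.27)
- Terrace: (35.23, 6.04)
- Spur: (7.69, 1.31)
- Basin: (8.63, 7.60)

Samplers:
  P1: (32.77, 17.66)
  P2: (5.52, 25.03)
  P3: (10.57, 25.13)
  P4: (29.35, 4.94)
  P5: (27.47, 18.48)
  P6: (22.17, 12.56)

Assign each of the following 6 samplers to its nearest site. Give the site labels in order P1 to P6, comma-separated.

Knoll, Ridge, Ridge, Terrace, Knoll, Gulch

P1 → Knoll (d²=27.94)
P2 → Ridge (d²=130.56)
P3 → Ridge (d²=144.60)
P4 → Terrace (d²=35.78)
P5 → Knoll (d²=78.92)
P6 → Gulch (d²=161.75)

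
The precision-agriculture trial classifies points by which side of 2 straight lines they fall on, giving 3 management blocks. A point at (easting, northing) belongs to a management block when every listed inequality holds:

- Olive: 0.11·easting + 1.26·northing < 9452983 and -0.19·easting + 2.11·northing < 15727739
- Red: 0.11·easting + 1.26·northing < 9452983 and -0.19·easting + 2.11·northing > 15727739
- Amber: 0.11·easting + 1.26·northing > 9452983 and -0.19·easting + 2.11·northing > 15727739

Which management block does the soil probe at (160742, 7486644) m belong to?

Red

0.11·160742 + 1.26·7486644 = 9450853.060, which is < 9452983
-0.19·160742 + 2.11·7486644 = 15766277.860, which is > 15727739
This sign pattern matches Red.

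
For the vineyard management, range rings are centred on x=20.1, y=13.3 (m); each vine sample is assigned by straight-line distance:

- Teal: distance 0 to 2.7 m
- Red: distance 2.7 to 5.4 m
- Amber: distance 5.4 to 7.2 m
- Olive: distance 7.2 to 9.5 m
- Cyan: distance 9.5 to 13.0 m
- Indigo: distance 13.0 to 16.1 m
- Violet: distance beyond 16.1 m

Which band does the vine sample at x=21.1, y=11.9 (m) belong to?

Teal

Distance = √((21.1−20.1)² + (11.9−13.3)²) = √(1.000 + 1.960) = 1.720 m.
0 ≤ 1.720 < 2.7 → Teal.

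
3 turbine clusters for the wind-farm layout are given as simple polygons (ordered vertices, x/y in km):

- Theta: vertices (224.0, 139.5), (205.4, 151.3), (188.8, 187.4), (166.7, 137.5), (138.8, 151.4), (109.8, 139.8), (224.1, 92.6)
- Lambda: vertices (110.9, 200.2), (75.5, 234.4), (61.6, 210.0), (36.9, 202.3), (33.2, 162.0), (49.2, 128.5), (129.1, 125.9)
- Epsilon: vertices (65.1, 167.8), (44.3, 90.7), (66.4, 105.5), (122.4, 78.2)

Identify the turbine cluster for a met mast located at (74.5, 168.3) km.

Cast a ray rightward from (74.5, 168.3). For each polygon, the edges (by vertex number in listed order) whose endpoints lie on opposite sides of y = 168.3, where each meets that height, and whether that is right or left of the point:
Theta: 2–3 at x≈197.58 (right), 3–4 at x≈180.34 (right) → 2 crossings.
Lambda: 4–5 at x≈33.78 (left), 7–1 at x≈118.71 (right) → 1 crossing.
Epsilon: no edge straddles that height → 0 crossings.
Only Lambda has an odd count, so the point is inside Lambda.

Lambda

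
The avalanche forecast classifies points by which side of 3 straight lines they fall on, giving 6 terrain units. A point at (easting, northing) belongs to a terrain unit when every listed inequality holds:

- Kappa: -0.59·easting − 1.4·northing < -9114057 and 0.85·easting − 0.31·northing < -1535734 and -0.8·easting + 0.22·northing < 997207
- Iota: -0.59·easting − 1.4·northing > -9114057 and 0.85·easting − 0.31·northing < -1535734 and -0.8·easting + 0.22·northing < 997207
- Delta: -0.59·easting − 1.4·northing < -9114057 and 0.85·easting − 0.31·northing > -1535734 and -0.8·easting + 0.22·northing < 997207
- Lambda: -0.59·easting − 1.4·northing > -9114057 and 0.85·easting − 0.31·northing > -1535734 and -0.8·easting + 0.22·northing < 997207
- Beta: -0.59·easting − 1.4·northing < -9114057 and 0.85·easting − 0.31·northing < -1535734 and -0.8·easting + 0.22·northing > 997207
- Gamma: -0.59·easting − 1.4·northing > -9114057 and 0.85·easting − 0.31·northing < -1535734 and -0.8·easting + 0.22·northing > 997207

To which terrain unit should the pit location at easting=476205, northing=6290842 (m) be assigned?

-0.59·476205 − 1.4·6290842 = -9088139.750, which is > -9114057
0.85·476205 − 0.31·6290842 = -1545386.770, which is < -1535734
-0.8·476205 + 0.22·6290842 = 1003021.240, which is > 997207
This sign pattern matches Gamma.

Gamma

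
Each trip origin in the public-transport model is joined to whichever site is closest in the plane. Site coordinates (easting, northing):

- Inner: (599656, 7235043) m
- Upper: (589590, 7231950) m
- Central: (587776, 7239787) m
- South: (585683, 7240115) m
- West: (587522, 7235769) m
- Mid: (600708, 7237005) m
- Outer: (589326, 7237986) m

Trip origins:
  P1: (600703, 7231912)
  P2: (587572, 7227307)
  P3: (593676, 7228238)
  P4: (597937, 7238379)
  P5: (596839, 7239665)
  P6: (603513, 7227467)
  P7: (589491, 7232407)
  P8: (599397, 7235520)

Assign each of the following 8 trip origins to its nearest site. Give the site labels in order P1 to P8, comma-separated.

P1 → Inner (d²=10899370.00)
P2 → Upper (d²=25629773.00)
P3 → Upper (d²=30474340.00)
P4 → Mid (d²=9566317.00)
P5 → Mid (d²=22044761.00)
P6 → Inner (d²=72272225.00)
P7 → Upper (d²=218650.00)
P8 → Inner (d²=294610.00)

Inner, Upper, Upper, Mid, Mid, Inner, Upper, Inner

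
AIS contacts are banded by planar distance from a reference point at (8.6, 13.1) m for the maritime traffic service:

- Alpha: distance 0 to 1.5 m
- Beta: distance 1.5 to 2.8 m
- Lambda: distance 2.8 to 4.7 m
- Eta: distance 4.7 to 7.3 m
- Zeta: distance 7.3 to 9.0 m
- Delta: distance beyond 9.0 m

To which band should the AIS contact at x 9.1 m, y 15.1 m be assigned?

Beta

Distance = √((9.1−8.6)² + (15.1−13.1)²) = √(0.250 + 4.000) = 2.062 m.
1.5 ≤ 2.062 < 2.8 → Beta.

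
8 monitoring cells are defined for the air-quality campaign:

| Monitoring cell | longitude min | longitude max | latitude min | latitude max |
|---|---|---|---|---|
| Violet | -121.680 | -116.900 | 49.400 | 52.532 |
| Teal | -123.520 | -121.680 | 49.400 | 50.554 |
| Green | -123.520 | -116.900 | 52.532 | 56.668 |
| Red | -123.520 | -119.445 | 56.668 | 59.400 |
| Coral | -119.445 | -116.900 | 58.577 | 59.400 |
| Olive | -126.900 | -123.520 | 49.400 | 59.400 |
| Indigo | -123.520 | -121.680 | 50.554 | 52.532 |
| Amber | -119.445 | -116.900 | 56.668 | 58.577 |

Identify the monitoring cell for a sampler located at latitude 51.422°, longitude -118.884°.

The point has longitude = -118.884 and latitude = 51.422.
Only Violet satisfies -121.680 ≤ longitude ≤ -116.900 and 49.400 ≤ latitude ≤ 52.532.

Violet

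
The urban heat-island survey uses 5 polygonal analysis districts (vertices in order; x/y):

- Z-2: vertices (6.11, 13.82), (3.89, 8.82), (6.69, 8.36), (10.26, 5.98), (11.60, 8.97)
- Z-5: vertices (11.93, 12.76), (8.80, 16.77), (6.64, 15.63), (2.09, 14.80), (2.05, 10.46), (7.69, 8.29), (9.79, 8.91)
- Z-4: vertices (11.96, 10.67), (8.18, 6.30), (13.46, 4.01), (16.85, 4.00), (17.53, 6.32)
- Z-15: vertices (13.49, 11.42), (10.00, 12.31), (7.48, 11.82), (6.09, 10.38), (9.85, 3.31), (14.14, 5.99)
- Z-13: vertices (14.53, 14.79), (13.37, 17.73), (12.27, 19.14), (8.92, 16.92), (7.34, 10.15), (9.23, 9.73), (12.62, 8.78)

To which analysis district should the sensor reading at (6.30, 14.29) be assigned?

Cast a ray rightward from (6.30, 14.29). For each polygon, the edges (by vertex number in listed order) whose endpoints lie on opposite sides of y = 14.29, where each meets that height, and whether that is right or left of the point:
Z-2: no edge straddles that height → 0 crossings.
Z-5: 1–2 at x≈10.736 (right), 4–5 at x≈2.085 (left) → 1 crossing.
Z-4: no edge straddles that height → 0 crossings.
Z-15: no edge straddles that height → 0 crossings.
Z-13: 4–5 at x≈8.306 (right), 7–1 at x≈14.371 (right) → 2 crossings.
Only Z-5 has an odd count, so the point is inside Z-5.

Z-5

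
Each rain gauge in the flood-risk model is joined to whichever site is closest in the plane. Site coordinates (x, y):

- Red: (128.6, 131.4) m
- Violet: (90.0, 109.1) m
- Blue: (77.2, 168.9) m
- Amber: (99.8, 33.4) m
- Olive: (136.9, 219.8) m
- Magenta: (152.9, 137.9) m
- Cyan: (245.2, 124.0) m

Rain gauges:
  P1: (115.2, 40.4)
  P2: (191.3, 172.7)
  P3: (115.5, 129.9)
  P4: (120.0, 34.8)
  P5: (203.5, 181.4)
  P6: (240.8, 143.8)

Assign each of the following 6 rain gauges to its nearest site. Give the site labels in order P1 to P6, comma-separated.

Amber, Magenta, Red, Amber, Magenta, Cyan

P1 → Amber (d²=286.16)
P2 → Magenta (d²=2685.60)
P3 → Red (d²=173.86)
P4 → Amber (d²=410.00)
P5 → Magenta (d²=4452.61)
P6 → Cyan (d²=411.40)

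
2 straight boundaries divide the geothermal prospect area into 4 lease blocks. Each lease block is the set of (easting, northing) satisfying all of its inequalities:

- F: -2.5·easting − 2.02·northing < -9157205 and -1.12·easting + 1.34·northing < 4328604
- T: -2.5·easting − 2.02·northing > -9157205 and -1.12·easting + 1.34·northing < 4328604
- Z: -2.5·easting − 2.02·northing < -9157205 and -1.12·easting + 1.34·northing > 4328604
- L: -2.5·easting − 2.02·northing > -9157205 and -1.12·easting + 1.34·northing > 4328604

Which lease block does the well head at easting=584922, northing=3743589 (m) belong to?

-2.5·584922 − 2.02·3743589 = -9024354.780, which is > -9157205
-1.12·584922 + 1.34·3743589 = 4361296.620, which is > 4328604
This sign pattern matches L.

L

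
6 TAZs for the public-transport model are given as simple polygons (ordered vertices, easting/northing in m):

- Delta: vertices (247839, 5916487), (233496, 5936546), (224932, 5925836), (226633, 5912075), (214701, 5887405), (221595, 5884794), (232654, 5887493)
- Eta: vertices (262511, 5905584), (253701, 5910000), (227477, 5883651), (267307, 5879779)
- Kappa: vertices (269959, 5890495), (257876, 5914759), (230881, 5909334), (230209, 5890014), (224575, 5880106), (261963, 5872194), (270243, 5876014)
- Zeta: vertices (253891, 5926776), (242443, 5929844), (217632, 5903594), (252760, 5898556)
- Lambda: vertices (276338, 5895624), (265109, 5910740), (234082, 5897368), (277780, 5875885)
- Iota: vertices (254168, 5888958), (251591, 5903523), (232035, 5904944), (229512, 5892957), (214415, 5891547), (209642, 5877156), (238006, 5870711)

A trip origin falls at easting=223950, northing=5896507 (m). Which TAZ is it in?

Delta

Cast a ray rightward from (223950, 5896507). For each polygon, the edges (by vertex number in listed order) whose endpoints lie on opposite sides of northing = 5896507, where each meets that height, and whether that is right or left of the point:
Delta: 4–5 at easting≈219103.3 (left), 7–1 at easting≈237374.9 (right) → 1 crossing.
Eta: 2–3 at easting≈240272.0 (right), 4–1 at easting≈264198.0 (right) → 2 crossings.
Kappa: 1–2 at easting≈266965.1 (right), 3–4 at easting≈230434.8 (right) → 2 crossings.
Zeta: no edge straddles that height → 0 crossings.
Lambda: 1–2 at easting≈275682.1 (right), 3–4 at easting≈235833.3 (right) → 2 crossings.
Iota: 1–2 at easting≈252832.3 (right), 3–4 at easting≈230259.2 (right) → 2 crossings.
Only Delta has an odd count, so the point is inside Delta.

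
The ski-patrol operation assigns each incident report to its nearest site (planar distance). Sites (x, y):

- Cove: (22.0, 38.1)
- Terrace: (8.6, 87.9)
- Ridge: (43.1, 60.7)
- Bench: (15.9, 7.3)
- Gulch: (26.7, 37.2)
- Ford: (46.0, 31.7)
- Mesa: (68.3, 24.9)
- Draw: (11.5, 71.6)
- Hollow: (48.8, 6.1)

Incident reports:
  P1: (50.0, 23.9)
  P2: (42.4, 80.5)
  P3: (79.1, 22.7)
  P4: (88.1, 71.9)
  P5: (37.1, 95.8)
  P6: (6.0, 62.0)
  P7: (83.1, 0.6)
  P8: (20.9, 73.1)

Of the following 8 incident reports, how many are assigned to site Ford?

1

P1 → Ford
P2 → Ridge
P3 → Mesa
P4 → Ridge
P5 → Terrace
P6 → Draw
P7 → Mesa
P8 → Draw
1 of the 8 goes to Ford.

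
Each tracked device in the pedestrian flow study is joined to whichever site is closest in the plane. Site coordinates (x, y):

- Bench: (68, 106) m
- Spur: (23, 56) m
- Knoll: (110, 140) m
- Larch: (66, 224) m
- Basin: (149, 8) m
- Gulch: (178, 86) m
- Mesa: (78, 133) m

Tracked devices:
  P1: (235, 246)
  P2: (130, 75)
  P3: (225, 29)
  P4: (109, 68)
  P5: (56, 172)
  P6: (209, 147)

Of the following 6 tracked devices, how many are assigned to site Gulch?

3

P1 → Knoll
P2 → Gulch
P3 → Gulch
P4 → Bench
P5 → Mesa
P6 → Gulch
3 of the 6 go to Gulch.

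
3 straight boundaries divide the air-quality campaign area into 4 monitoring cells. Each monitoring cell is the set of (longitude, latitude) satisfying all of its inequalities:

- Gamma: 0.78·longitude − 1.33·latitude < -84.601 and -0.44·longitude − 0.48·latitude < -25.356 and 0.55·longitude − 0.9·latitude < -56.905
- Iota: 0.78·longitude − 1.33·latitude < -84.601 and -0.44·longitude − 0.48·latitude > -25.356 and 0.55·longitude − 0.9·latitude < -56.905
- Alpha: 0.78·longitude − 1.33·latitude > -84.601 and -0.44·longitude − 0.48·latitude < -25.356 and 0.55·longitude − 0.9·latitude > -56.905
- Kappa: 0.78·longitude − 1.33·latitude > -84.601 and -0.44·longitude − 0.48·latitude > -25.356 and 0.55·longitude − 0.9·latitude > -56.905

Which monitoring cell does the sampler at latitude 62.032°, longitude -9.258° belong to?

Gamma

0.78·-9.258 − 1.33·62.032 = -89.724, which is < -84.601
-0.44·-9.258 − 0.48·62.032 = -25.702, which is < -25.356
0.55·-9.258 − 0.9·62.032 = -60.921, which is < -56.905
This sign pattern matches Gamma.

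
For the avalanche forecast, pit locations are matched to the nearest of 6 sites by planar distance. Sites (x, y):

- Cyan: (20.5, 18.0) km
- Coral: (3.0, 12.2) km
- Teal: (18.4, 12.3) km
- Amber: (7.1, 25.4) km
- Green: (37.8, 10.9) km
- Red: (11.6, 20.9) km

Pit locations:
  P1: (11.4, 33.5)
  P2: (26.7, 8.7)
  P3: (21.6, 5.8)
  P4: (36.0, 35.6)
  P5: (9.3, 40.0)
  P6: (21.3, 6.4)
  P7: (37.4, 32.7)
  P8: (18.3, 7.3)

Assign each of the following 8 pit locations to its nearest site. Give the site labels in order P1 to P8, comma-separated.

Amber, Teal, Teal, Cyan, Amber, Teal, Green, Teal

P1 → Amber (d²=84.10)
P2 → Teal (d²=81.85)
P3 → Teal (d²=52.49)
P4 → Cyan (d²=550.01)
P5 → Amber (d²=218.00)
P6 → Teal (d²=43.22)
P7 → Green (d²=475.40)
P8 → Teal (d²=25.01)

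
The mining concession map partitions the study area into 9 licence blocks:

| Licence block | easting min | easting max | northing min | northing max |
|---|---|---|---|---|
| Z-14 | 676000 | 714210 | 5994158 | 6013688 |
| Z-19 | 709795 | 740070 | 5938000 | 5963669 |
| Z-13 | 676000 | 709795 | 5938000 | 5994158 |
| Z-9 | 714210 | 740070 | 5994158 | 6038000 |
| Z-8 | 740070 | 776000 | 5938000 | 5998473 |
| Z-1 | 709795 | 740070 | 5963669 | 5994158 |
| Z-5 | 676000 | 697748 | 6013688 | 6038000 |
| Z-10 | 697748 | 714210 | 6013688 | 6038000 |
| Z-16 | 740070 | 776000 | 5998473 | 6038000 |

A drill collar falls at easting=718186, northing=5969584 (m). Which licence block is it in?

The point has easting = 718186 and northing = 5969584.
Only Z-1 satisfies 709795 ≤ easting ≤ 740070 and 5963669 ≤ northing ≤ 5994158.

Z-1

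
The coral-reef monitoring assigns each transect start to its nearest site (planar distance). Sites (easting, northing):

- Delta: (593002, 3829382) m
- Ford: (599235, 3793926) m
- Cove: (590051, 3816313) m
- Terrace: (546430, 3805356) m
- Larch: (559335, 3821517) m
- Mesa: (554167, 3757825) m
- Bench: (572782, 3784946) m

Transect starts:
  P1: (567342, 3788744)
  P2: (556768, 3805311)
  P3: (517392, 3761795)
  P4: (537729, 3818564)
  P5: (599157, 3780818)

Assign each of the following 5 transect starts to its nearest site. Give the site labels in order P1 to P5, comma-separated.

Bench, Terrace, Mesa, Terrace, Ford

P1 → Bench (d²=44018404.00)
P2 → Terrace (d²=106876269.00)
P3 → Mesa (d²=1368161525.00)
P4 → Terrace (d²=250158665.00)
P5 → Ford (d²=171825748.00)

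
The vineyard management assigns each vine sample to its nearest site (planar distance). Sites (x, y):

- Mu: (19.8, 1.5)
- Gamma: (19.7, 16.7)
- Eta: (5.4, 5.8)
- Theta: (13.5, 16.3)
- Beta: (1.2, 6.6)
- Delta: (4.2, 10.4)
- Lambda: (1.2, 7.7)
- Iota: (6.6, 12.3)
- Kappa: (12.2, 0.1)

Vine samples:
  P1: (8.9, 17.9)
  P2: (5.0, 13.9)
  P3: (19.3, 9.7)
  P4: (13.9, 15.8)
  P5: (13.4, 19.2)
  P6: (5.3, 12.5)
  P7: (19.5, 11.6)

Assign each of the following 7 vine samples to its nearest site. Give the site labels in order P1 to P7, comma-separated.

Theta, Iota, Gamma, Theta, Theta, Iota, Gamma

P1 → Theta (d²=23.72)
P2 → Iota (d²=5.12)
P3 → Gamma (d²=49.16)
P4 → Theta (d²=0.41)
P5 → Theta (d²=8.42)
P6 → Iota (d²=1.73)
P7 → Gamma (d²=26.05)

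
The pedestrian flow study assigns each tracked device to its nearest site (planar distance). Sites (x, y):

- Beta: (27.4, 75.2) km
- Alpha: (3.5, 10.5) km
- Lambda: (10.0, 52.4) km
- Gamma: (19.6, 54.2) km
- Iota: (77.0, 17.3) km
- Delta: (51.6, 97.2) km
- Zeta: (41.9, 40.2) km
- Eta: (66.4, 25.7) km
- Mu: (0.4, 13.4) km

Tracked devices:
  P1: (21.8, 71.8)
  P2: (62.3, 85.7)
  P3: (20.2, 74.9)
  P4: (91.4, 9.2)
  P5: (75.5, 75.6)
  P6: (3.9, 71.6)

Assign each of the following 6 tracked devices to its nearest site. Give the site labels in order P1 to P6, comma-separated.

Beta, Delta, Beta, Iota, Delta, Lambda

P1 → Beta (d²=42.92)
P2 → Delta (d²=246.74)
P3 → Beta (d²=51.93)
P4 → Iota (d²=272.97)
P5 → Delta (d²=1037.77)
P6 → Lambda (d²=405.85)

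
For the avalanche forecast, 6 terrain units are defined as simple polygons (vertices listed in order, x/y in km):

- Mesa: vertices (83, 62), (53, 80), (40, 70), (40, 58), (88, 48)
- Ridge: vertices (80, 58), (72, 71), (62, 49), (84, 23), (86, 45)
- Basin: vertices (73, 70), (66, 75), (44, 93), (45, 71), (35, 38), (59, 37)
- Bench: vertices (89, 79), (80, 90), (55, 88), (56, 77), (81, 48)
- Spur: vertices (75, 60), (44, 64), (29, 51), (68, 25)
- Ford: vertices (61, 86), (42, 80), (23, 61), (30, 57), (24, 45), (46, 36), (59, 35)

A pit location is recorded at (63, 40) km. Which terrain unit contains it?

Spur

Cast a ray rightward from (63, 40). For each polygon, the edges (by vertex number in listed order) whose endpoints lie on opposite sides of y = 40, where each meets that height, and whether that is right or left of the point:
Mesa: no edge straddles that height → 0 crossings.
Ridge: 3–4 at x≈69.6 (right), 4–5 at x≈85.5 (right) → 2 crossings.
Basin: 4–5 at x≈35.6 (left), 6–1 at x≈60.3 (left) → 0 crossings.
Bench: no edge straddles that height → 0 crossings.
Spur: 3–4 at x≈45.5 (left), 4–1 at x≈71.0 (right) → 1 crossing.
Ford: 5–6 at x≈36.2 (left), 7–1 at x≈59.2 (left) → 0 crossings.
Only Spur has an odd count, so the point is inside Spur.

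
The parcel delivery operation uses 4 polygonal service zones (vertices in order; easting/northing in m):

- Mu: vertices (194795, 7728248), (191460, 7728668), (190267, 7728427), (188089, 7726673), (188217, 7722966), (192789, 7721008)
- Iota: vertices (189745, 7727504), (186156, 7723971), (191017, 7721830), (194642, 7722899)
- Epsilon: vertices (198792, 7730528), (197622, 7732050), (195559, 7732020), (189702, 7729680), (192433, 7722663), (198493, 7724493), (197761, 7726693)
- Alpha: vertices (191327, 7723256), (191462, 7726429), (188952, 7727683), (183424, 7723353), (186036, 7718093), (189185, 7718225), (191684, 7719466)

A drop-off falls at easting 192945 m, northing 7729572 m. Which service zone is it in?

Epsilon

Cast a ray rightward from (192945, 7729572). For each polygon, the edges (by vertex number in listed order) whose endpoints lie on opposite sides of northing = 7729572, where each meets that height, and whether that is right or left of the point:
Mu: no edge straddles that height → 0 crossings.
Iota: no edge straddles that height → 0 crossings.
Epsilon: 4–5 at easting≈189744.0 (left), 7–1 at easting≈198535.0 (right) → 1 crossing.
Alpha: no edge straddles that height → 0 crossings.
Only Epsilon has an odd count, so the point is inside Epsilon.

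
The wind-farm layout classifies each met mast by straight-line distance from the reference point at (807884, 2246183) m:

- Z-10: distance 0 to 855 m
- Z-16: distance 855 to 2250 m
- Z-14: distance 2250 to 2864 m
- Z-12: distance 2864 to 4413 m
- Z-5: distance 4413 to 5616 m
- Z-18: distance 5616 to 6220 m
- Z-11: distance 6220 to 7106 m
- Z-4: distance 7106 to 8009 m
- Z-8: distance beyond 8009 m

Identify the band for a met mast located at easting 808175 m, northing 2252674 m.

Distance = √((808175−807884)² + (2252674−2246183)²) = √(84681.000 + 42133081.000) = 6497.520 m.
6220 ≤ 6497.520 < 7106 → Z-11.

Z-11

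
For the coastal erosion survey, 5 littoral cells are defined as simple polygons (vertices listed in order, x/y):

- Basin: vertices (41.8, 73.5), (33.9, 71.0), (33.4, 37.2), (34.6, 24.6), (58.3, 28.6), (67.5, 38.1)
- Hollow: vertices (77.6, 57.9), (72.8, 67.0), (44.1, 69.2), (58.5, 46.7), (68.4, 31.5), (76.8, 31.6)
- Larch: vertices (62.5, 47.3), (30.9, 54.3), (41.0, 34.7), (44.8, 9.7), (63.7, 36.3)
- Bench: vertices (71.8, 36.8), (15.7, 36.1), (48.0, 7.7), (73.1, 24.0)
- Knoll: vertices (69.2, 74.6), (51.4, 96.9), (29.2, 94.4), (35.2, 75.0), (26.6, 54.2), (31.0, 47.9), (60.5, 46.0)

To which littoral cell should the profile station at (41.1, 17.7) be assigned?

Cast a ray rightward from (41.1, 17.7). For each polygon, the edges (by vertex number in listed order) whose endpoints lie on opposite sides of y = 17.7, where each meets that height, and whether that is right or left of the point:
Basin: no edge straddles that height → 0 crossings.
Hollow: no edge straddles that height → 0 crossings.
Larch: 3–4 at x≈43.58 (right), 4–5 at x≈50.48 (right) → 2 crossings.
Bench: 2–3 at x≈36.63 (left), 3–4 at x≈63.40 (right) → 1 crossing.
Knoll: no edge straddles that height → 0 crossings.
Only Bench has an odd count, so the point is inside Bench.

Bench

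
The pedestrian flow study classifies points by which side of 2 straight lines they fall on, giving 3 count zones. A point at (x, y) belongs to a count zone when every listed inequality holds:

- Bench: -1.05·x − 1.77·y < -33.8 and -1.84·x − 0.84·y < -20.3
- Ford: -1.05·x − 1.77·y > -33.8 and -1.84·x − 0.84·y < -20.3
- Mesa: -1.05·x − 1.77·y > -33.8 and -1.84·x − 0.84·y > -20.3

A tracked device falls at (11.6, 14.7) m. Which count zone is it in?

-1.05·11.6 − 1.77·14.7 = -38.199, which is < -33.8
-1.84·11.6 − 0.84·14.7 = -33.692, which is < -20.3
This sign pattern matches Bench.

Bench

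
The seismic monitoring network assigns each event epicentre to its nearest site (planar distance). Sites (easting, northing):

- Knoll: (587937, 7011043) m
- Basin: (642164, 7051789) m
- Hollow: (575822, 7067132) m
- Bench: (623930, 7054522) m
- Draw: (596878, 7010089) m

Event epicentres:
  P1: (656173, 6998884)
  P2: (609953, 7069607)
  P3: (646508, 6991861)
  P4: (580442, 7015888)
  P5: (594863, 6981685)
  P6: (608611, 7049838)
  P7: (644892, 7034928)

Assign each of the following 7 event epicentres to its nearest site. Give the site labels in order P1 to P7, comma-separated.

Basin, Bench, Draw, Knoll, Draw, Bench, Basin

P1 → Basin (d²=2995191106.00)
P2 → Bench (d²=422913754.00)
P3 → Draw (d²=2795396884.00)
P4 → Knoll (d²=79649050.00)
P5 → Draw (d²=810847441.00)
P6 → Bench (d²=256611617.00)
P7 → Basin (d²=291735305.00)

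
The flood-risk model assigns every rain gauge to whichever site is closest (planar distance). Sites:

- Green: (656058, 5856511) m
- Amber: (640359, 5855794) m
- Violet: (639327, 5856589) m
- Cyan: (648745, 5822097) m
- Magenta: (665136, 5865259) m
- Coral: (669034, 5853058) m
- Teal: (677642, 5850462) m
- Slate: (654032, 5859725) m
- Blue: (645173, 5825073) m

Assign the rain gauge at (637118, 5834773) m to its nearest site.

Blue

Squared distances to each site:
Green: 831264244.000; Amber: 452386522.000; Violet: 480817537.000; Cyan: 295868105.000; Magenta: 1714404520.000; Coral: 1352972281.000; Teal: 1888339297.000; Slate: 908685700.000; Blue: 158973025.000.
Minimum at Blue.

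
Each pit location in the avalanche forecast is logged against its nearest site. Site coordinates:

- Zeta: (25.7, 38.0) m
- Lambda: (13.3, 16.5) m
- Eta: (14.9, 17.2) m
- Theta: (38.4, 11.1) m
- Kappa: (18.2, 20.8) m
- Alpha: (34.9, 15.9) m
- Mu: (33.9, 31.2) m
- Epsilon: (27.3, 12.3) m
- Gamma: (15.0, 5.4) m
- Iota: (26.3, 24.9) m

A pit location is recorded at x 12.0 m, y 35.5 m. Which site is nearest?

Zeta

Squared distances to each site:
Zeta: 193.940; Lambda: 362.690; Eta: 343.300; Theta: 1292.320; Kappa: 254.530; Alpha: 908.570; Mu: 498.100; Epsilon: 772.330; Gamma: 915.010; Iota: 316.850.
Minimum at Zeta.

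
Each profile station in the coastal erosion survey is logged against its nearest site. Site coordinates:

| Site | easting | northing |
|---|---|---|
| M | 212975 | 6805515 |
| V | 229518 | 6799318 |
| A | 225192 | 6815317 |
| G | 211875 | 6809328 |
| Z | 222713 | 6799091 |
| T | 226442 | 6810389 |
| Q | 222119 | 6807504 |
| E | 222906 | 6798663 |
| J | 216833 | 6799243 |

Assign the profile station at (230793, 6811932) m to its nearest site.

T

Squared distances to each site:
M: 358659013.000; V: 160738621.000; A: 42829426.000; G: 364671540.000; Z: 230177681.000; T: 21312050.000; Q: 94845460.000; E: 238271130.000; J: 355892321.000.
Minimum at T.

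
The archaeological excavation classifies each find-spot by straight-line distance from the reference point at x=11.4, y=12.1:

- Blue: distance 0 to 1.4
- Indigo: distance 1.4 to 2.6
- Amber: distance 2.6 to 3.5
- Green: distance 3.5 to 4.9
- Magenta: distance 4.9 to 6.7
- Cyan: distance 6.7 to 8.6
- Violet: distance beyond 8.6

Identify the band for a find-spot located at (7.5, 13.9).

Green

Distance = √((7.5−11.4)² + (13.9−12.1)²) = √(15.210 + 3.240) = 4.295.
3.5 ≤ 4.295 < 4.9 → Green.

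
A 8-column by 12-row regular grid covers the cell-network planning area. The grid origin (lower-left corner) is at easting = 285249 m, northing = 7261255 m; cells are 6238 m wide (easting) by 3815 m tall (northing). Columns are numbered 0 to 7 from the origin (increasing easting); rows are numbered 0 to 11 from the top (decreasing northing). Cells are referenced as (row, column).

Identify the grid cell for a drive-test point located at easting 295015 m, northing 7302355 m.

(1, 1)

Column index: ⌊(295015 − 285249) / 6238⌋ = ⌊1.566⌋ = 1
Row offset from origin: ⌊(7302355 − 7261255) / 3815⌋ = ⌊10.773⌋ = 10 → row 1 (counted from top)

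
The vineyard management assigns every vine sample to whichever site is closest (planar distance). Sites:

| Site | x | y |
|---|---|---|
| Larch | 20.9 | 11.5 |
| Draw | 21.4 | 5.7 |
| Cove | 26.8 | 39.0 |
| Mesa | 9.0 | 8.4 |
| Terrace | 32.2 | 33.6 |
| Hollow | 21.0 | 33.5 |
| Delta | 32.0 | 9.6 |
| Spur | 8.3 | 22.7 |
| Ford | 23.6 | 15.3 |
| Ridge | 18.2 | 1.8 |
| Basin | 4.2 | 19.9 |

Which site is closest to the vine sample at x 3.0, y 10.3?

Mesa

Squared distances to each site:
Larch: 321.850; Draw: 359.720; Cove: 1390.130; Mesa: 39.610; Terrace: 1395.530; Hollow: 862.240; Delta: 841.490; Spur: 181.850; Ford: 449.360; Ridge: 303.290; Basin: 93.600.
Minimum at Mesa.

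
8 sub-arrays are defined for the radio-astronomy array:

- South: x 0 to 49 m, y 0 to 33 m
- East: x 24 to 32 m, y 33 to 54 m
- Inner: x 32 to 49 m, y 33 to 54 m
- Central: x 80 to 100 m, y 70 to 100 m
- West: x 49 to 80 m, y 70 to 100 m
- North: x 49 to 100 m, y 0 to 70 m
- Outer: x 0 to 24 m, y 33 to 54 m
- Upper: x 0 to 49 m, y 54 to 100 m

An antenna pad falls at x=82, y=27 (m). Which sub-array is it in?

North

The point has x = 82 and y = 27.
Only North satisfies 49 ≤ x ≤ 100 and 0 ≤ y ≤ 70.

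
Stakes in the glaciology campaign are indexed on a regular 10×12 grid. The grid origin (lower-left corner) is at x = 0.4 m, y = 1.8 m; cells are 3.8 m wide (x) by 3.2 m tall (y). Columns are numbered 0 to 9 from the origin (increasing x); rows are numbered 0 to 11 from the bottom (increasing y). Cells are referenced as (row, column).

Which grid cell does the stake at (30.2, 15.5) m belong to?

Column index: ⌊(30.2 − 0.4) / 3.8⌋ = ⌊7.842⌋ = 7
Row offset from origin: ⌊(15.5 − 1.8) / 3.2⌋ = ⌊4.281⌋ = 4 → row 4

(4, 7)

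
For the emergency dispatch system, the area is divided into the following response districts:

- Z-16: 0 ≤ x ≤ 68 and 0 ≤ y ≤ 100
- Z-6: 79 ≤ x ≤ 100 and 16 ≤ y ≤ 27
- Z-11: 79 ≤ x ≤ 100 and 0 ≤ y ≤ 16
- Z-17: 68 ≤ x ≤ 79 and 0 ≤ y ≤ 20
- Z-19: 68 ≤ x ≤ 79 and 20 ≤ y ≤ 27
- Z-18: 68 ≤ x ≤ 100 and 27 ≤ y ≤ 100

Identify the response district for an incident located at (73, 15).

The point has x = 73 and y = 15.
Only Z-17 satisfies 68 ≤ x ≤ 79 and 0 ≤ y ≤ 20.

Z-17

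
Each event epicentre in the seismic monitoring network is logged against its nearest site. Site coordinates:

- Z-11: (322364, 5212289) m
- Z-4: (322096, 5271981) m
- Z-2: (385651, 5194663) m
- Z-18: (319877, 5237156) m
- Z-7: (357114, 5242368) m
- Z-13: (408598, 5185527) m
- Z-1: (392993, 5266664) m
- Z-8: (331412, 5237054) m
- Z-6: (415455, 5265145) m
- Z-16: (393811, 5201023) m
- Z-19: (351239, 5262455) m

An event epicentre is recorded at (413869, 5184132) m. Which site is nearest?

Z-13

Squared distances to each site:
Z-11: 9165981674.000; Z-4: 16139730330.000; Z-2: 907157485.000; Z-18: 11646040640.000; Z-7: 6612561721.000; Z-13: 29729466.000; Z-1: 7247338400.000; Z-8: 9599894933.000; Z-6: 6565621565.000; Z-16: 687629245.000; Z-19: 10057009229.000.
Minimum at Z-13.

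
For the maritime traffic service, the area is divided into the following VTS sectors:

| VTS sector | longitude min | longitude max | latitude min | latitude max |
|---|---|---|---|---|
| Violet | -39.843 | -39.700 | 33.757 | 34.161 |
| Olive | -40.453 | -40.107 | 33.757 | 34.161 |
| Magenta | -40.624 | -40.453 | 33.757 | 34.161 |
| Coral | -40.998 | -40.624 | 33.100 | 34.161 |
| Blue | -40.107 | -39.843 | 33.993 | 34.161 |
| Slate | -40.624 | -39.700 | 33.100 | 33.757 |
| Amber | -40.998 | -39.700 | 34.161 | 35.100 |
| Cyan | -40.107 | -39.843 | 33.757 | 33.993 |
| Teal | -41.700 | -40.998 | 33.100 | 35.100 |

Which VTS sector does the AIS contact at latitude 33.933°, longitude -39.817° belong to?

The point has longitude = -39.817 and latitude = 33.933.
Only Violet satisfies -39.843 ≤ longitude ≤ -39.700 and 33.757 ≤ latitude ≤ 34.161.

Violet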